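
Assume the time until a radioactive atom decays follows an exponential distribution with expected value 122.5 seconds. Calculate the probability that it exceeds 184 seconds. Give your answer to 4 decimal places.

The rate is λ = 1/122.5 = 0.00816327 per second.
P(X > 184) = e^(−λ·184) = e^(−1.502) ≈ 0.2227.

0.2227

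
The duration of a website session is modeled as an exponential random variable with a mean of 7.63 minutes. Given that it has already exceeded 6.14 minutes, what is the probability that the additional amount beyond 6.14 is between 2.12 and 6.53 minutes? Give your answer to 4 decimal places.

The rate is λ = 1/7.63 = 0.131062 per minute.
Memoryless: the residual past 6.14 is again Exp(λ).
P(2.12 < residual < 6.53) = e^(−λ·2.12) − e^(−λ·6.53) = 0.75741 − 0.42493 ≈ 0.3325.

0.3325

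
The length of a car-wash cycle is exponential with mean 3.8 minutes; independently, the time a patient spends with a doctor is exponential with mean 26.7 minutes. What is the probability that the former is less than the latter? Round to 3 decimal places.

0.875

λ_1 = 1/3.8 = 0.263158, λ_2 = 1/26.7 = 0.0374532.
For independent exponentials, P(the former < the latter) = λ_1/(λ_1+λ_2) = 0.263158/0.300611 ≈ 0.875.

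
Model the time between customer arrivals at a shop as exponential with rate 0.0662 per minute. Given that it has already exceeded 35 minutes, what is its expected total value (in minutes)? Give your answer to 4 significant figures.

By memorylessness, E[X | X > 35] = 35 + 1/λ = 35 + 15.1057 = 50.1057 minutes.

50.11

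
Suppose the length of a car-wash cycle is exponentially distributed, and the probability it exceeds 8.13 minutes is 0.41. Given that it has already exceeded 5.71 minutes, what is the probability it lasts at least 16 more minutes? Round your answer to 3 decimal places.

From e^(−λ·8.13) = 0.41, λ = −ln(0.41)/8.13 = 0.109668.
Memoryless: P(X > 5.71+16 | X > 5.71) = P(X > 16) = e^(−0.109668·16) ≈ 0.173.

0.173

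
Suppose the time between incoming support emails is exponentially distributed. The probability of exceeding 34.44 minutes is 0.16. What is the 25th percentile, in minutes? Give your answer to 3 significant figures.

5.41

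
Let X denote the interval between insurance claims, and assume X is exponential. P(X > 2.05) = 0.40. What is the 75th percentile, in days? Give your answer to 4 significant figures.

3.102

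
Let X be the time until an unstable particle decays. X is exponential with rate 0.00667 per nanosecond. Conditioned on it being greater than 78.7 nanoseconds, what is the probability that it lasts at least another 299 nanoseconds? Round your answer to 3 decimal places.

The exponential is memoryless, so the remaining time is again Exp(λ): the condition X > 78.7 is irrelevant.
P(X > 299) = e^(−1.9943) ≈ 0.136.

0.136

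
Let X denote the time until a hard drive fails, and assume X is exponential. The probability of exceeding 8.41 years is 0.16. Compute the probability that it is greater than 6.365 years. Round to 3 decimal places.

e^(−λ·8.41) = 0.16 ⇒ λ = −ln(0.16)/8.41 = 0.217905.
P(X > 6.365) = e^(−0.217905·6.365) = e^(−1.387) ≈ 0.250.

0.250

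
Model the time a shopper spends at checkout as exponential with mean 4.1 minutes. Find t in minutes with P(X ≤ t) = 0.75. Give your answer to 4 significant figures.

The rate is λ = 1/4.1 = 0.243902 per minute.
Set 1 − e^(−λt) = 0.75, so t = −ln(0.25)/λ = 1.3863/0.243902 ≈ 5.68381 minutes.

5.684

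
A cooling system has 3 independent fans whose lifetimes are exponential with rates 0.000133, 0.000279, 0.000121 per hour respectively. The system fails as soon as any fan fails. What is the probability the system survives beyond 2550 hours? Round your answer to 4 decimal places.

0.2569

The time to first failure is exponential with rate Σλ = 0.000133 + 0.000279 + 0.000121 = 0.000533.
P(min > 2550) = e^(−0.000533·2550) = e^(−1.3592) ≈ 0.2569.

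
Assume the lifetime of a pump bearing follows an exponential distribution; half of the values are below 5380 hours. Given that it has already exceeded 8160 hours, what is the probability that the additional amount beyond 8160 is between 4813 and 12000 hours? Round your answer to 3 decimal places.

0.325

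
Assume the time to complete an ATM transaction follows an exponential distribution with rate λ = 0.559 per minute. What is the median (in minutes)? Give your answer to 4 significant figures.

1.240

Set 1 − e^(−λt) = 0.5, so t = −ln(0.5)/λ = 0.69315/0.559 ≈ 1.23998 minutes.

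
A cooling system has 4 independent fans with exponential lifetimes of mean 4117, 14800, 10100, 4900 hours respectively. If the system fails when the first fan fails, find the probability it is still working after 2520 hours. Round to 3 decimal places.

0.213

The first failure time is exponential with rate Σλ_i = 1/4117 + 1/14800 + 1/10100 + 1/4900 = 0.000613554 per hour.
P(min > 2520) = e^(−0.000613554·2520) = e^(−1.5462) ≈ 0.213.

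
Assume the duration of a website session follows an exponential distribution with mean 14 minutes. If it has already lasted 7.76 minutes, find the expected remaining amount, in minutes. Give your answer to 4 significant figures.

The rate is λ = 1/14 = 0.0714286 per minute.
By memorylessness, the remaining amount past any threshold is again Exp(λ) with mean 1/λ = 14 minutes.

14.00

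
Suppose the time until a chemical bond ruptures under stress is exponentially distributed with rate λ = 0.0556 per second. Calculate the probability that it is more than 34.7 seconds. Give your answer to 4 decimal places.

0.1452

P(X > 34.7) = e^(−λ·34.7) = e^(−1.9293) ≈ 0.1452.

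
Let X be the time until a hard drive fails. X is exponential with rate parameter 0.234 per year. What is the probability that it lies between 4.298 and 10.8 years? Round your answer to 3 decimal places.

P(4.298 < X < 10.8) = e^(−λ·4.298) − e^(−λ·10.8) = 0.36578 − 0.07988 ≈ 0.286.

0.286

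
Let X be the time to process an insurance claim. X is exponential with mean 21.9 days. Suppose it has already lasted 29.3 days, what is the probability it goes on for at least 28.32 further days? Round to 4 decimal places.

0.2744

The rate is λ = 1/21.9 = 0.0456621 per day.
P(X > s+t | X > s) = e^(−λ(s+t))/e^(−λs) = e^(−λt), independent of s = 29.3.
P(X > 28.32) = e^(−1.2932) ≈ 0.2744.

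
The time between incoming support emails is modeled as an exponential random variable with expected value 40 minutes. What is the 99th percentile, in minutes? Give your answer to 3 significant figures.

The rate is λ = 1/40 = 0.025 per minute.
Set 1 − e^(−λt) = 0.99, so t = −ln(0.01)/λ = 4.6052/0.025 ≈ 184.207 minutes.

184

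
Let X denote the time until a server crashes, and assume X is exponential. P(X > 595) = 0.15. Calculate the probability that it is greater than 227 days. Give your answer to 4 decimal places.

0.4849

e^(−λ·595) = 0.15 ⇒ λ = −ln(0.15)/595 = 0.00318844.
P(X > 227) = e^(−0.00318844·227) = e^(−0.72378) ≈ 0.4849.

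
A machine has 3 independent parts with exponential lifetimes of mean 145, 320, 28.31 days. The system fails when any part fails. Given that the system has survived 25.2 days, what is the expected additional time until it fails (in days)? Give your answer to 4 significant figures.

First-failure rate Σλ = 1/145 + 1/320 + 1/28.31 = 0.0453448.
By memorylessness the expected residual is 1/Σλ = 22.0533 days, regardless of the 25.2 already elapsed.

22.05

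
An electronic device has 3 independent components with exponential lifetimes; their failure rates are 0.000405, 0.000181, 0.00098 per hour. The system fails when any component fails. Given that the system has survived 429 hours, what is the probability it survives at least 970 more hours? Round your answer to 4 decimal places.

0.2189

Time to first failure ~ Exp(Σλ) with Σλ = 0.001566.
By memorylessness, P(T > 429+970 | T > 429) = P(T > 970) = e^(−0.001566·970) ≈ 0.2189.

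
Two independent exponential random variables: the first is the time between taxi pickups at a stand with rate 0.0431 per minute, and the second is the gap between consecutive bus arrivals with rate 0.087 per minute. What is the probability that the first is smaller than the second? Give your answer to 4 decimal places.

0.3313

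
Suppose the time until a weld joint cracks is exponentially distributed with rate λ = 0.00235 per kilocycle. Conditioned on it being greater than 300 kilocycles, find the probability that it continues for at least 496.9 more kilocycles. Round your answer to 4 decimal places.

0.3111

The exponential is memoryless, so the remaining time is again Exp(λ): the condition X > 300 is irrelevant.
P(X > 496.9) = e^(−1.1677) ≈ 0.3111.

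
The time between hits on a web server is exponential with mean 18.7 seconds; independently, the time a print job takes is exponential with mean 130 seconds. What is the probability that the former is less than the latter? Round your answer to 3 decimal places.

0.874

λ_1 = 1/18.7 = 0.0534759, λ_2 = 1/130 = 0.00769231.
For independent exponentials, P(the former < the latter) = λ_1/(λ_1+λ_2) = 0.0534759/0.0611682 ≈ 0.874.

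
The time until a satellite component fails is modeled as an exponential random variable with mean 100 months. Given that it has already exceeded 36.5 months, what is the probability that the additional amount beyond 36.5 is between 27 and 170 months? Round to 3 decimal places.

0.581

The rate is λ = 1/100 = 0.01 per month.
Memoryless: the residual past 36.5 is again Exp(λ).
P(27 < residual < 170) = e^(−λ·27) − e^(−λ·170) = 0.76338 − 0.18268 ≈ 0.581.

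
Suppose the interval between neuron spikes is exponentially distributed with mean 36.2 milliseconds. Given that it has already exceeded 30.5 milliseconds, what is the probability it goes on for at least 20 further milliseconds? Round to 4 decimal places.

The rate is λ = 1/36.2 = 0.0276243 per millisecond.
By the memoryless property, P(X > 30.5+20 | X > 30.5) = P(X > 20).
P(X > 20) = e^(−0.55249) ≈ 0.5755.

0.5755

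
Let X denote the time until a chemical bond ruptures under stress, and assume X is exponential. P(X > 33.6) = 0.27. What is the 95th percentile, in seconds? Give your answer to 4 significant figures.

76.88

e^(−λ·33.6) = 0.27 ⇒ λ = −ln(0.27)/33.6 = 0.0389683.
95th percentile: 1 − e^(−λt) = 0.95, t = −ln(0.05)/λ = 76.8762 seconds.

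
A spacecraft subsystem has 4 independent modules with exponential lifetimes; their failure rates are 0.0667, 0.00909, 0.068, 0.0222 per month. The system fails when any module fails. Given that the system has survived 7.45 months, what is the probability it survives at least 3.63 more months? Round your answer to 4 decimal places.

0.5474

Time to first failure ~ Exp(Σλ) with Σλ = 0.16599.
By memorylessness, P(T > 7.45+3.63 | T > 7.45) = P(T > 3.63) = e^(−0.16599·3.63) ≈ 0.5474.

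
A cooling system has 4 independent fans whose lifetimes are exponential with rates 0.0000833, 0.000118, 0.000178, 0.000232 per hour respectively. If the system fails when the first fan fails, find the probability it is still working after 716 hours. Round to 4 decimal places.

0.6455

The time to first failure is exponential with rate Σλ = 0.0000833 + 0.000118 + 0.000178 + 0.000232 = 0.0006113.
P(min > 716) = e^(−0.0006113·716) = e^(−0.43769) ≈ 0.6455.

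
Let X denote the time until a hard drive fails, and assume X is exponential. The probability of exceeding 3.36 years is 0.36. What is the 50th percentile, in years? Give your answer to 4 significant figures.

e^(−λ·3.36) = 0.36 ⇒ λ = −ln(0.36)/3.36 = 0.304063.
50th percentile: 1 − e^(−λt) = 0.5, t = −ln(0.5)/λ = 2.27962 years.

2.280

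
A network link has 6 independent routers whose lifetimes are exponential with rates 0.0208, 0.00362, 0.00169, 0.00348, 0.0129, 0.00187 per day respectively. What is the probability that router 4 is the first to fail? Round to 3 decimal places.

0.078

The time to first failure is exponential with rate Σλ = 0.0208 + 0.00362 + 0.00169 + 0.00348 + 0.0129 + 0.00187 = 0.04436.
P(router 4 first) = λ_4/Σλ = 0.00348/0.04436 ≈ 0.078.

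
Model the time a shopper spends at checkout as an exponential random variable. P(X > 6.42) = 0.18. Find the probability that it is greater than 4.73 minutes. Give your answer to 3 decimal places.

e^(−λ·6.42) = 0.18 ⇒ λ = −ln(0.18)/6.42 = 0.267103.
P(X > 4.73) = e^(−0.267103·4.73) = e^(−1.2634) ≈ 0.283.

0.283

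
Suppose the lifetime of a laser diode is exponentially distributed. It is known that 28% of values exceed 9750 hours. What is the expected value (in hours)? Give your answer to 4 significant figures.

e^(−λ·9750) = 0.28 ⇒ λ = −ln(0.28)/9750 = 0.000130561.
Mean = 1/λ = 7659.28 hours.

7659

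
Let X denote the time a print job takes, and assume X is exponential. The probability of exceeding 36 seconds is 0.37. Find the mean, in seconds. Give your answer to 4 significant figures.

e^(−λ·36) = 0.37 ⇒ λ = −ln(0.37)/36 = 0.0276181.
Mean = 1/λ = 36.2081 seconds.

36.21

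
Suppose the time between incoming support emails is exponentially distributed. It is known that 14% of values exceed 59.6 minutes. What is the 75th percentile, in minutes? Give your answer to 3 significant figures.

e^(−λ·59.6) = 0.14 ⇒ λ = −ln(0.14)/59.6 = 0.0329885.
75th percentile: 1 − e^(−λt) = 0.75, t = −ln(0.25)/λ = 42.0236 minutes.

42.0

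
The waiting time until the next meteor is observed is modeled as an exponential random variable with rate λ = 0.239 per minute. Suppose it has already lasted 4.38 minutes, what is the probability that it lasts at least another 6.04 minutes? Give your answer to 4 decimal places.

0.2361

The exponential is memoryless, so the remaining time is again Exp(λ): the condition X > 4.38 is irrelevant.
P(X > 6.04) = e^(−1.4436) ≈ 0.2361.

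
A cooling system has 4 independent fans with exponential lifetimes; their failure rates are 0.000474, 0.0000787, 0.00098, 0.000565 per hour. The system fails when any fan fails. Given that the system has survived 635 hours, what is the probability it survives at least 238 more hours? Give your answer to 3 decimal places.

0.607

Time to first failure ~ Exp(Σλ) with Σλ = 0.0020977.
By memorylessness, P(T > 635+238 | T > 635) = P(T > 238) = e^(−0.0020977·238) ≈ 0.607.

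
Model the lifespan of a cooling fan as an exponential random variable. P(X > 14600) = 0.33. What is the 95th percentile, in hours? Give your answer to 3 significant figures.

e^(−λ·14600) = 0.33 ⇒ λ = −ln(0.33)/14600 = 0.0000759358.
95th percentile: 1 − e^(−λt) = 0.95, t = −ln(0.05)/λ = 39450.9 hours.

39500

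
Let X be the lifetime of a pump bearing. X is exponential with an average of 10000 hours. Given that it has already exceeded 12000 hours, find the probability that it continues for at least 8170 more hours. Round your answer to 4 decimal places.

0.4418

The rate is λ = 1/10000 = 0.0001 per hour.
By the memoryless property, P(X > 12000+8170 | X > 12000) = P(X > 8170).
P(X > 8170) = e^(−0.817) ≈ 0.4418.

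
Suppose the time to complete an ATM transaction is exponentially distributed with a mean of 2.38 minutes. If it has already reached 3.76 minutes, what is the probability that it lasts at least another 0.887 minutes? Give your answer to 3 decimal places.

The rate is λ = 1/2.38 = 0.420168 per minute.
By the memoryless property, P(X > 3.76+0.887 | X > 3.76) = P(X > 0.887).
P(X > 0.887) = e^(−0.37269) ≈ 0.689.

0.689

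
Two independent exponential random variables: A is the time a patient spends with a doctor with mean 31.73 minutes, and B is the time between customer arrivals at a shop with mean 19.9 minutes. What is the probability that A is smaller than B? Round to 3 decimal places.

λ_1 = 1/31.73 = 0.0315159, λ_2 = 1/19.9 = 0.0502513.
For independent exponentials, P(A < B) = λ_1/(λ_1+λ_2) = 0.0315159/0.0817672 ≈ 0.385.

0.385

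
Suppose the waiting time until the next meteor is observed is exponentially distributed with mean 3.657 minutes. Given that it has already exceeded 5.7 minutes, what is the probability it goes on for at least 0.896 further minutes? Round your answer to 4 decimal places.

The rate is λ = 1/3.657 = 0.273448 per minute.
The exponential is memoryless, so the remaining time is again Exp(λ): the condition X > 5.7 is irrelevant.
P(X > 0.896) = e^(−0.24501) ≈ 0.7827.

0.7827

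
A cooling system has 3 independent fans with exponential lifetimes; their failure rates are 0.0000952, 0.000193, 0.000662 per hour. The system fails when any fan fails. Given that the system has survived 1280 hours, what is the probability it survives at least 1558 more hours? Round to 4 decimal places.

0.2275

Time to first failure ~ Exp(Σλ) with Σλ = 0.0009502.
By memorylessness, P(T > 1280+1558 | T > 1280) = P(T > 1558) = e^(−0.0009502·1558) ≈ 0.2275.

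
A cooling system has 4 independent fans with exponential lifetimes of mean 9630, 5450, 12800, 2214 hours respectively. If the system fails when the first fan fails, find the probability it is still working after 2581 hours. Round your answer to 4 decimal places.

0.1214

The first failure time is exponential with rate Σλ_i = 1/9630 + 1/5450 + 1/12800 + 1/2214 = 0.000817125 per hour.
P(min > 2581) = e^(−0.000817125·2581) = e^(−2.109) ≈ 0.1214.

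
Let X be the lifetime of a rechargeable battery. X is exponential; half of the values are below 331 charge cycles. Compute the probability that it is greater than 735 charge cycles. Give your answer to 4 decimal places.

0.2146

For an exponential, median = ln(2)/λ, so λ = ln 2 / 331 = 0.0020941 per charge cycle.
P(X > 735) = e^(−λ·735) = e^(−1.5392) ≈ 0.2146.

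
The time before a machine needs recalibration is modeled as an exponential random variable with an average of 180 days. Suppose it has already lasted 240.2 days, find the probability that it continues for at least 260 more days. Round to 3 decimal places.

0.236

The rate is λ = 1/180 = 0.00555556 per day.
By the memoryless property, P(X > 240.2+260 | X > 240.2) = P(X > 260).
P(X > 260) = e^(−1.4444) ≈ 0.236.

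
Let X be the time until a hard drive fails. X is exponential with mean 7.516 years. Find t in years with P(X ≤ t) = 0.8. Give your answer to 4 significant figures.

The rate is λ = 1/7.516 = 0.133049 per year.
Set 1 − e^(−λt) = 0.8, so t = −ln(0.2)/λ = 1.6094/0.133049 ≈ 12.0965 years.

12.10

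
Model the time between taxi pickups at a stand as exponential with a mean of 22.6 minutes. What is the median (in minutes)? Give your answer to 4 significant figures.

15.67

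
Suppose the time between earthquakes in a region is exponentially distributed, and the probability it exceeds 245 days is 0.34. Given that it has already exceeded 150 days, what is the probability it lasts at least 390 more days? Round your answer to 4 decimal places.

From e^(−λ·245) = 0.34, λ = −ln(0.34)/245 = 0.0044033.
Memoryless: P(X > 150+390 | X > 150) = P(X > 390) = e^(−0.0044033·390) ≈ 0.1796.

0.1796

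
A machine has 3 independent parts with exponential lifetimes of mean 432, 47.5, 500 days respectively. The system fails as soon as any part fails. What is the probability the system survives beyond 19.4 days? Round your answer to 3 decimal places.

The first failure time is exponential with rate Σλ_i = 1/432 + 1/47.5 + 1/500 = 0.0253674 per day.
P(min > 19.4) = e^(−0.0253674·19.4) = e^(−0.49213) ≈ 0.611.

0.611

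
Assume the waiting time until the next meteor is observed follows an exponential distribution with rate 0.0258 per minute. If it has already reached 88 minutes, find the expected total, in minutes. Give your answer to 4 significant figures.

126.8

By memorylessness, E[X | X > 88] = 88 + 1/λ = 88 + 38.7597 = 126.76 minutes.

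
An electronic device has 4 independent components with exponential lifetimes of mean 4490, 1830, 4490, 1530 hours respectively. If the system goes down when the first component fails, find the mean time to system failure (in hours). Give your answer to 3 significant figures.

The first failure time is exponential with rate Σλ_i = 1/4490 + 1/1830 + 1/4490 + 1/1530 = 0.00164548 per hour.
E[min] = 1/Σλ = 1/0.00164548 = 607.726 hours.

608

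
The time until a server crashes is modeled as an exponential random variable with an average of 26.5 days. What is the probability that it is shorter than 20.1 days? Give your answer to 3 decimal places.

0.532

The rate is λ = 1/26.5 = 0.0377358 per day.
P(X ≤ 20.1) = 1 − e^(−λ·20.1) = 1 − e^(−0.75849) ≈ 0.532.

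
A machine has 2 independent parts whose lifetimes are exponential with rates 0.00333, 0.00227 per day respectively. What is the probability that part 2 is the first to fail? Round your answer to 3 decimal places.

The time to first failure is exponential with rate Σλ = 0.00333 + 0.00227 = 0.0056.
P(part 2 first) = λ_2/Σλ = 0.00227/0.0056 ≈ 0.405.

0.405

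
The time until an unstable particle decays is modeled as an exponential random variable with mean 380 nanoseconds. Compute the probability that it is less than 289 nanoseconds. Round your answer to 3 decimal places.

The rate is λ = 1/380 = 0.00263158 per nanosecond.
P(X ≤ 289) = 1 − e^(−λ·289) = 1 − e^(−0.76053) ≈ 0.533.

0.533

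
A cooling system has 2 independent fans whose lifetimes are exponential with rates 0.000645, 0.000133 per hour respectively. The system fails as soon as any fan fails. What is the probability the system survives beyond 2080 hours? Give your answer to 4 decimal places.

The time to first failure is exponential with rate Σλ = 0.000645 + 0.000133 = 0.000778.
P(min > 2080) = e^(−0.000778·2080) = e^(−1.6182) ≈ 0.1982.

0.1982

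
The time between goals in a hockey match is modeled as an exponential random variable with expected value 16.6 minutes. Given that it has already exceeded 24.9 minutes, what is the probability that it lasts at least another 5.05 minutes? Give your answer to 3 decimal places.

The rate is λ = 1/16.6 = 0.060241 per minute.
P(X > s+t | X > s) = e^(−λ(s+t))/e^(−λs) = e^(−λt), independent of s = 24.9.
P(X > 5.05) = e^(−0.30422) ≈ 0.738.

0.738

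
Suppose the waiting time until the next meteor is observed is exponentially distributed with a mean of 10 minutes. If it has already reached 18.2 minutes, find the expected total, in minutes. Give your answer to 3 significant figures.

The rate is λ = 1/10 = 0.1 per minute.
By memorylessness, E[X | X > 18.2] = 18.2 + 1/λ = 18.2 + 10 = 28.2 minutes.

28.2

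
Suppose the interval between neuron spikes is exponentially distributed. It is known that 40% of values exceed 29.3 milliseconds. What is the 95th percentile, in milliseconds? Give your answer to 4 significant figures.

e^(−λ·29.3) = 0.40 ⇒ λ = −ln(0.40)/29.3 = 0.0312727.
95th percentile: 1 − e^(−λt) = 0.95, t = −ln(0.05)/λ = 95.7938 milliseconds.

95.79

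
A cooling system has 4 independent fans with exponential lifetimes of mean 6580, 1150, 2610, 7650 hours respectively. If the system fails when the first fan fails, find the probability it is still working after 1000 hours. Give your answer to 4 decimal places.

0.2154

The first failure time is exponential with rate Σλ_i = 1/6580 + 1/1150 + 1/2610 + 1/7650 = 0.0015354 per hour.
P(min > 1000) = e^(−0.0015354·1000) = e^(−1.5354) ≈ 0.2154.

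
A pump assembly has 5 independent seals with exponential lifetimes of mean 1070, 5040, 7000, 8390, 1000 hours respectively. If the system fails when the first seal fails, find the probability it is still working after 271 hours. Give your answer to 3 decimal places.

0.523

The first failure time is exponential with rate Σλ_i = 1/1070 + 1/5040 + 1/7000 + 1/8390 + 1/1000 = 0.00239504 per hour.
P(min > 271) = e^(−0.00239504·271) = e^(−0.64906) ≈ 0.523.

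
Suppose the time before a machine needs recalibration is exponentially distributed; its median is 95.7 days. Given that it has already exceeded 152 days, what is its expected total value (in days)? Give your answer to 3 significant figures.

For an exponential, median = ln(2)/λ, so λ = ln 2 / 95.7 = 0.00724292 per day.
By memorylessness, E[X | X > 152] = 152 + 1/λ = 152 + 138.066 = 290.066 days.

290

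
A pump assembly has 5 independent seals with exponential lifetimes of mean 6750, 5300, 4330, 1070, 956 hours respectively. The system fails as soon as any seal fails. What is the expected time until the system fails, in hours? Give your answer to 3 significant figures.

The first failure time is exponential with rate Σλ_i = 1/6750 + 1/5300 + 1/4330 + 1/1070 + 1/956 = 0.00254838 per hour.
E[min] = 1/Σλ = 1/0.00254838 = 392.406 hours.

392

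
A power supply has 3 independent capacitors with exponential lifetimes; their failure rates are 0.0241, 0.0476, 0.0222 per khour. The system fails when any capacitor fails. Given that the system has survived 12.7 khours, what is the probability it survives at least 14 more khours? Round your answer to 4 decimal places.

Time to first failure ~ Exp(Σλ) with Σλ = 0.0939.
By memorylessness, P(T > 12.7+14 | T > 12.7) = P(T > 14) = e^(−0.0939·14) ≈ 0.2686.

0.2686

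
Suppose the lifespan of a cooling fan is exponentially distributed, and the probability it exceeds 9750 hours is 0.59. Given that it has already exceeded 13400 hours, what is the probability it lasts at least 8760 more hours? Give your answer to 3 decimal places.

0.622

From e^(−λ·9750) = 0.59, λ = −ln(0.59)/9750 = 0.0000541162.
Memoryless: P(X > 13400+8760 | X > 13400) = P(X > 8760) = e^(−0.0000541162·8760) ≈ 0.622.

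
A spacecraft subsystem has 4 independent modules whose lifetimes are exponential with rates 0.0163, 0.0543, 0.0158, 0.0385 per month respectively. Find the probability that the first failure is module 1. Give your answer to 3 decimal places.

0.131

The time to first failure is exponential with rate Σλ = 0.0163 + 0.0543 + 0.0158 + 0.0385 = 0.1249.
P(module 1 first) = λ_1/Σλ = 0.0163/0.1249 ≈ 0.131.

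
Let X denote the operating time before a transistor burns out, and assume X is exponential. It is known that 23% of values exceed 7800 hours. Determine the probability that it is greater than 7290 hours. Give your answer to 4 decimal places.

e^(−λ·7800) = 0.23 ⇒ λ = −ln(0.23)/7800 = 0.00018842.
P(X > 7290) = e^(−0.00018842·7290) = e^(−1.3736) ≈ 0.2532.

0.2532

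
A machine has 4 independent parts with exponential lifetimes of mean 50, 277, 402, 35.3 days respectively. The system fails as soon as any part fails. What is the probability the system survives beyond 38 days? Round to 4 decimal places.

The first failure time is exponential with rate Σλ_i = 1/50 + 1/277 + 1/402 + 1/35.3 = 0.0544263 per day.
P(min > 38) = e^(−0.0544263·38) = e^(−2.0682) ≈ 0.1264.

0.1264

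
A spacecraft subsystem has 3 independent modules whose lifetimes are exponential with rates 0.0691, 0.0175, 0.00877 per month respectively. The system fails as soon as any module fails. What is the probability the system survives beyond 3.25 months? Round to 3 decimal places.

The time to first failure is exponential with rate Σλ = 0.0691 + 0.0175 + 0.00877 = 0.09537.
P(min > 3.25) = e^(−0.09537·3.25) = e^(−0.30995) ≈ 0.733.

0.733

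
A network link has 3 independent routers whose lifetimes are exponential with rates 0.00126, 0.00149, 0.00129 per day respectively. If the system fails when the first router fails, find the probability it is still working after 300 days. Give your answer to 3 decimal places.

0.298

The time to first failure is exponential with rate Σλ = 0.00126 + 0.00149 + 0.00129 = 0.00404.
P(min > 300) = e^(−0.00404·300) = e^(−1.212) ≈ 0.298.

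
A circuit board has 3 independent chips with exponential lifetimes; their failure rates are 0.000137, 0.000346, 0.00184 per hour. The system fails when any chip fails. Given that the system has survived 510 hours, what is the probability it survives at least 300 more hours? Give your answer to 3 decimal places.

0.498

Time to first failure ~ Exp(Σλ) with Σλ = 0.002323.
By memorylessness, P(T > 510+300 | T > 510) = P(T > 300) = e^(−0.002323·300) ≈ 0.498.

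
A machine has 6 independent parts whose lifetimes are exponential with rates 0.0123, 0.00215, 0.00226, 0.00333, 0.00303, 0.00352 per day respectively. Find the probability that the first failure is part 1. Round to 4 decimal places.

The time to first failure is exponential with rate Σλ = 0.0123 + 0.00215 + 0.00226 + 0.00333 + 0.00303 + 0.00352 = 0.02659.
P(part 1 first) = λ_1/Σλ = 0.0123/0.02659 ≈ 0.4626.

0.4626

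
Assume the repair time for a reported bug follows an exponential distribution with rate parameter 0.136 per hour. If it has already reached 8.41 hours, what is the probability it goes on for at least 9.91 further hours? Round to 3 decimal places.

0.260

The exponential is memoryless, so the remaining time is again Exp(λ): the condition X > 8.41 is irrelevant.
P(X > 9.91) = e^(−1.3478) ≈ 0.260.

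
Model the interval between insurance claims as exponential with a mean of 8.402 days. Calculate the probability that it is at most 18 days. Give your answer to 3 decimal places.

The rate is λ = 1/8.402 = 0.119019 per day.
P(X ≤ 18) = 1 − e^(−λ·18) = 1 − e^(−2.1423) ≈ 0.883.

0.883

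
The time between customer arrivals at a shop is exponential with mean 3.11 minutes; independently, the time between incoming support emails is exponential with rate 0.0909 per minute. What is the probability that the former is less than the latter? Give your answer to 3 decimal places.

0.780

λ_1 = 1/3.11 = 0.321543, λ_2 = 0.0909.
For independent exponentials, P(the former < the latter) = λ_1/(λ_1+λ_2) = 0.321543/0.412443 ≈ 0.780.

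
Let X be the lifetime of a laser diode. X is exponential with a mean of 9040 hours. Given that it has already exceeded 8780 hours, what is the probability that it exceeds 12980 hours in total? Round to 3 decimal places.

0.628

The rate is λ = 1/9040 = 0.000110619 per hour.
The exponential is memoryless, so the remaining time is again Exp(λ): the condition X > 8780 is irrelevant.
P(X > 4200) = e^(−0.4646) ≈ 0.628.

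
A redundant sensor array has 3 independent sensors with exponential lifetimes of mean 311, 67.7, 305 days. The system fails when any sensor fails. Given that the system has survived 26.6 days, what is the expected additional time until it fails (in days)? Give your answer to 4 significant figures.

First-failure rate Σλ = 1/311 + 1/67.7 + 1/305 = 0.0212652.
By memorylessness the expected residual is 1/Σλ = 47.0253 days, regardless of the 26.6 already elapsed.

47.03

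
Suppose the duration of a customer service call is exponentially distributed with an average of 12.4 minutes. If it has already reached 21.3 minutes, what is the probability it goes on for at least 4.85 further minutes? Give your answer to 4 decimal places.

0.6763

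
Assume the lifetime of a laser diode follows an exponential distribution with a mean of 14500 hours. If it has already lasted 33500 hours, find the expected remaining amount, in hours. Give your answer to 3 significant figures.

The rate is λ = 1/14500 = 0.0000689655 per hour.
By memorylessness, the remaining amount past any threshold is again Exp(λ) with mean 1/λ = 14500 hours.

14500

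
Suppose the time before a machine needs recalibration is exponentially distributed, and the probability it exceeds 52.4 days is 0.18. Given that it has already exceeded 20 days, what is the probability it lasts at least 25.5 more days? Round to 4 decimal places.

From e^(−λ·52.4) = 0.18, λ = −ln(0.18)/52.4 = 0.0327252.
Memoryless: P(X > 20+25.5 | X > 20) = P(X > 25.5) = e^(−0.0327252·25.5) ≈ 0.4341.

0.4341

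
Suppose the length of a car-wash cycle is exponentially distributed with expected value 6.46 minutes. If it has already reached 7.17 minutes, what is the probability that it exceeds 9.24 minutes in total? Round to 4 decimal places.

0.7258

The rate is λ = 1/6.46 = 0.154799 per minute.
By the memoryless property, P(X > 7.17+2.07 | X > 7.17) = P(X > 2.07).
P(X > 2.07) = e^(−0.32043) ≈ 0.7258.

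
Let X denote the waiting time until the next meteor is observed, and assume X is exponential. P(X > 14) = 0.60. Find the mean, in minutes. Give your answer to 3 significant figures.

27.4

e^(−λ·14) = 0.60 ⇒ λ = −ln(0.60)/14 = 0.0364875.
Mean = 1/λ = 27.4066 minutes.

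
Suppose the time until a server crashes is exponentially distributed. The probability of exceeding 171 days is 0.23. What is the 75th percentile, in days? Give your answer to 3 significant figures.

161

e^(−λ·171) = 0.23 ⇒ λ = −ln(0.23)/171 = 0.0085946.
75th percentile: 1 − e^(−λt) = 0.75, t = −ln(0.25)/λ = 161.298 days.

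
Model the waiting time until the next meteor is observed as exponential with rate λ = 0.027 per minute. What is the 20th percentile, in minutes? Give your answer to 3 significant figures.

8.26

Set 1 − e^(−λt) = 0.2, so t = −ln(0.8)/λ = 0.22314/0.027 ≈ 8.26458 minutes.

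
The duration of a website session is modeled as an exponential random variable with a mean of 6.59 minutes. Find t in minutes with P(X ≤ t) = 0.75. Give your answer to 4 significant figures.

9.136

The rate is λ = 1/6.59 = 0.151745 per minute.
Set 1 − e^(−λt) = 0.75, so t = −ln(0.25)/λ = 1.3863/0.151745 ≈ 9.13568 minutes.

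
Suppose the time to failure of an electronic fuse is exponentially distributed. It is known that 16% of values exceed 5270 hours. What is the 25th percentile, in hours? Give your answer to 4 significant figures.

827.3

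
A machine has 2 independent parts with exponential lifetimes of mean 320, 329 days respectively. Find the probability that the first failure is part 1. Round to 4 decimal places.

0.5069

Rates: λ_i = 1/mean_i → 0.003125, 0.00303951; Σλ = 0.00616451.
P(part 1 first) = λ_1/Σλ = 0.003125/0.00616451 ≈ 0.5069.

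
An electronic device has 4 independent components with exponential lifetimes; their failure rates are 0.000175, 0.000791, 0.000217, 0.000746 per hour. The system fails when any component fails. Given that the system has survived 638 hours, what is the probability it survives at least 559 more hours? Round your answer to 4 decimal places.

0.3402

Time to first failure ~ Exp(Σλ) with Σλ = 0.001929.
By memorylessness, P(T > 638+559 | T > 638) = P(T > 559) = e^(−0.001929·559) ≈ 0.3402.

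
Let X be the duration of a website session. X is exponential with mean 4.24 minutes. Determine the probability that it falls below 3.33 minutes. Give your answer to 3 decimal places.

0.544

The rate is λ = 1/4.24 = 0.235849 per minute.
P(X ≤ 3.33) = 1 − e^(−λ·3.33) = 1 − e^(−0.78538) ≈ 0.544.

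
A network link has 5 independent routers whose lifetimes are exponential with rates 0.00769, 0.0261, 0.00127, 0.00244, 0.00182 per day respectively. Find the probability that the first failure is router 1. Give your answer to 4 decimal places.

0.1956

The time to first failure is exponential with rate Σλ = 0.00769 + 0.0261 + 0.00127 + 0.00244 + 0.00182 = 0.03932.
P(router 1 first) = λ_1/Σλ = 0.00769/0.03932 ≈ 0.1956.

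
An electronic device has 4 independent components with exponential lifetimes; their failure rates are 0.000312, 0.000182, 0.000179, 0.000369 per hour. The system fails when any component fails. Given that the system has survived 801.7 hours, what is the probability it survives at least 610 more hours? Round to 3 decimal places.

Time to first failure ~ Exp(Σλ) with Σλ = 0.001042.
By memorylessness, P(T > 801.7+610 | T > 801.7) = P(T > 610) = e^(−0.001042·610) ≈ 0.530.

0.530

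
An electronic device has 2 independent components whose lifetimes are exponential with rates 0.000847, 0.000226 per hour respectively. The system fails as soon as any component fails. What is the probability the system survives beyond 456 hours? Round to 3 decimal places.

The time to first failure is exponential with rate Σλ = 0.000847 + 0.000226 = 0.001073.
P(min > 456) = e^(−0.001073·456) = e^(−0.48929) ≈ 0.613.

0.613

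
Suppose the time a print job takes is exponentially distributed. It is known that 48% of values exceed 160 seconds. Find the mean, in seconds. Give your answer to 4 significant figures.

e^(−λ·160) = 0.48 ⇒ λ = −ln(0.48)/160 = 0.00458731.
Mean = 1/λ = 217.993 seconds.

218.0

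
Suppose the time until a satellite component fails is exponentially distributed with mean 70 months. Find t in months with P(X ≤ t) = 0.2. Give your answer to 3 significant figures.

The rate is λ = 1/70 = 0.0142857 per month.
Set 1 − e^(−λt) = 0.2, so t = −ln(0.8)/λ = 0.22314/0.0142857 ≈ 15.62 months.

15.6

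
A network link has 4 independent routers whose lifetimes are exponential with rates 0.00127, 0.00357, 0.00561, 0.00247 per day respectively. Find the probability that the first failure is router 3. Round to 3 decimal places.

The time to first failure is exponential with rate Σλ = 0.00127 + 0.00357 + 0.00561 + 0.00247 = 0.01292.
P(router 3 first) = λ_3/Σλ = 0.00561/0.01292 ≈ 0.434.

0.434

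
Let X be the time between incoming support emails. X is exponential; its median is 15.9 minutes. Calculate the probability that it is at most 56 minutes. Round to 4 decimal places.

0.9130

For an exponential, median = ln(2)/λ, so λ = ln 2 / 15.9 = 0.0435942 per minute.
P(X ≤ 56) = 1 − e^(−λ·56) = 1 − e^(−2.4413) ≈ 0.9130.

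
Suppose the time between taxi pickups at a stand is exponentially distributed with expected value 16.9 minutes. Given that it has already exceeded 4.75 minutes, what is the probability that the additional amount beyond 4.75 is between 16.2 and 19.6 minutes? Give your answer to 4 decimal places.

0.0699

The rate is λ = 1/16.9 = 0.0591716 per minute.
Memoryless: the residual past 4.75 is again Exp(λ).
P(16.2 < residual < 19.6) = e^(−λ·16.2) − e^(−λ·19.6) = 0.38344 − 0.31356 ≈ 0.0699.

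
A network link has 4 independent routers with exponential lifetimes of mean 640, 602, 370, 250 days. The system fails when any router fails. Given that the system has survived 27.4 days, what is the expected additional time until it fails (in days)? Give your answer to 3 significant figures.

First-failure rate Σλ = 1/640 + 1/602 + 1/370 + 1/250 = 0.00992633.
By memorylessness the expected residual is 1/Σλ = 100.742 days, regardless of the 27.4 already elapsed.

101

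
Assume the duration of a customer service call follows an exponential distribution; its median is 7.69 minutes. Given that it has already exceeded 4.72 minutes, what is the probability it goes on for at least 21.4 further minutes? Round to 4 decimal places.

0.1453

For an exponential, median = ln(2)/λ, so λ = ln 2 / 7.69 = 0.0901362 per minute.
By the memoryless property, P(X > 4.72+21.4 | X > 4.72) = P(X > 21.4).
P(X > 21.4) = e^(−1.9289) ≈ 0.1453.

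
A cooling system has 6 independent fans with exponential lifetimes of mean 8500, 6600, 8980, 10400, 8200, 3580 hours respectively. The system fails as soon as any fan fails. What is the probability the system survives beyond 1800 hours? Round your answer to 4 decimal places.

0.2059

The first failure time is exponential with rate Σλ_i = 1/8500 + 1/6600 + 1/8980 + 1/10400 + 1/8200 + 1/3580 = 0.000877955 per hour.
P(min > 1800) = e^(−0.000877955·1800) = e^(−1.5803) ≈ 0.2059.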